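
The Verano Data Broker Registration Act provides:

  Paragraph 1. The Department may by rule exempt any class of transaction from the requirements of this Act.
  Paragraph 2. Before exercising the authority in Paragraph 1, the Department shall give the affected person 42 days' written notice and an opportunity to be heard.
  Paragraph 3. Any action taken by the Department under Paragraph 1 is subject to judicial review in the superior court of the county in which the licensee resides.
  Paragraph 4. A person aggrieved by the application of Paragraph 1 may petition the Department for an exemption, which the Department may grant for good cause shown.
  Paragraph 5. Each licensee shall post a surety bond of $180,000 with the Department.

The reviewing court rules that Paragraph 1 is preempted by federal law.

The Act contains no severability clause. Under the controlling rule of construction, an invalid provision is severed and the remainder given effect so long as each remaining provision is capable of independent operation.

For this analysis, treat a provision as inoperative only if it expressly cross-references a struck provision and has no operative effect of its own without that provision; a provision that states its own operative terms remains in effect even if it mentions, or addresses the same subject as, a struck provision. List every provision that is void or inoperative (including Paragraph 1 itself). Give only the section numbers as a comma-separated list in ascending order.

Paragraph 1 is struck. Paragraph 2 operates only by reference to Paragraph 1, so it falls with Paragraph 1. Paragraph 3 has no operative effect of its own apart from Paragraph 1 and is therefore inoperative. Paragraph 4 operates only by reference to Paragraph 1, so it falls with Paragraph 1. With no severability clause, the stated default rule severs what cannot stand and enforces each remaining provision that can operate on its own. Only Paragraph 5 remains in effect.

1, 2, 3, 4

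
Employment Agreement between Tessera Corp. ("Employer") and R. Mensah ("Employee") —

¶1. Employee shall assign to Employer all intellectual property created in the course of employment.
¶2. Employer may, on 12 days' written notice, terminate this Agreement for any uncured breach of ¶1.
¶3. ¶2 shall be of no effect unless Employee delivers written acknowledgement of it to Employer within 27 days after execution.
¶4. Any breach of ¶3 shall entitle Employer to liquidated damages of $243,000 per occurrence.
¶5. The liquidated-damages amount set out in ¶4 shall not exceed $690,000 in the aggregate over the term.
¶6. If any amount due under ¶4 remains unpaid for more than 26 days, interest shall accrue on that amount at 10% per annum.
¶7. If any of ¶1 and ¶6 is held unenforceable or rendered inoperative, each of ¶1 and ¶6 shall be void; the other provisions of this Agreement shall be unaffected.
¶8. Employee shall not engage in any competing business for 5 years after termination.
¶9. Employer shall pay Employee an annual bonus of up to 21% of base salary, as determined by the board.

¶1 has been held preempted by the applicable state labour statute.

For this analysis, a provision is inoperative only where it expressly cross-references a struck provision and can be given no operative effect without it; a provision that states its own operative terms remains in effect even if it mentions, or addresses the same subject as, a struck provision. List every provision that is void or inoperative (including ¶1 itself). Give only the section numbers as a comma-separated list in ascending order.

1, 2, 3, 4, 5, 6

¶1 is struck. ¶2 operates only by reference to ¶1, so it falls with ¶1. ¶3 has no operative effect of its own apart from ¶2 and is therefore inoperative. The whole of ¶4 is the liquidated-damages amount, defined by reference to ¶3, so ¶4 cannot stand once ¶3 is removed. ¶5 operates only by reference to ¶4, so it falls with ¶4. ¶6 operates only by reference to ¶4, so it falls with ¶4. ¶7 declares ¶1 and ¶6 mutually dependent; since one of them has fallen, all of them are of no effect. The remainder continues in force under ¶7. That leaves ¶7, ¶8, and ¶9 in effect.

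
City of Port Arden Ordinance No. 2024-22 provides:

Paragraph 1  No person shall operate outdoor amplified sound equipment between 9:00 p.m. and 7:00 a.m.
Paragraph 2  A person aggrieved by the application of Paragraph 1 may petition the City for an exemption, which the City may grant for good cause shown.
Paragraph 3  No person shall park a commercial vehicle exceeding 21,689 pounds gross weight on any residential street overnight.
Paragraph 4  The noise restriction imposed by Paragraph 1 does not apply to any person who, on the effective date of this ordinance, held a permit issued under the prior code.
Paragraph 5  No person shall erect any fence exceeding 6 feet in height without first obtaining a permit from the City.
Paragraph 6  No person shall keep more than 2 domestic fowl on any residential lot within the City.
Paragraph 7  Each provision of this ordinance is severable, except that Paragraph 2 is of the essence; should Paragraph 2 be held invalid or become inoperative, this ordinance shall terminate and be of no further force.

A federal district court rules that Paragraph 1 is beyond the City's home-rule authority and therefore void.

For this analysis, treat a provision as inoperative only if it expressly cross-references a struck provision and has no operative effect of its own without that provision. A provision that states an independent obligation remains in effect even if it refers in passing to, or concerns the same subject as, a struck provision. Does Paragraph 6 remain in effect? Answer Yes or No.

No

Paragraph 1 is struck. The only function of Paragraph 2 is the exemption procedure for Paragraph 1, so it cannot stand once Paragraph 1 is removed. Paragraph 4 merely fixes the grandfather exemption from Paragraph 1; with Paragraph 1 gone it has nothing to operate on and falls away. Paragraph 7 makes Paragraph 2 an essential term, and Paragraph 2 has been rendered inoperative by the cascade; under Paragraph 7, the entire ordinance is therefore void. No provision of the ordinance survives. Paragraph 6 is among the inoperative provisions, so the answer is no.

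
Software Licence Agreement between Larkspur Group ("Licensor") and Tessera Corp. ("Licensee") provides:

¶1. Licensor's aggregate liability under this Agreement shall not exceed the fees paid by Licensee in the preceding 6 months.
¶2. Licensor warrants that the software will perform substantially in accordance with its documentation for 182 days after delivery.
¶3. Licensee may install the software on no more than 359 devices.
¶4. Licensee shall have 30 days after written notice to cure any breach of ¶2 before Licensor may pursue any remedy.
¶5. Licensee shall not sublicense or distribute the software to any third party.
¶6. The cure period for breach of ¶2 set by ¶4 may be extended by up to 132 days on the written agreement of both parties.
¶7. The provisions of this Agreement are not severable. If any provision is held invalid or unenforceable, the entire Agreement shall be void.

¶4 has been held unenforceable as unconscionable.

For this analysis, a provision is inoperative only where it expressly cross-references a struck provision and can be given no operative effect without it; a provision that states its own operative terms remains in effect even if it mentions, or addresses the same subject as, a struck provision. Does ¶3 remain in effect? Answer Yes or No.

No

¶4 is struck. ¶6 operates only by reference to ¶4, so it falls with ¶4. ¶7 provides that the Agreement is not severable, so the invalidity of any one provision voids the entire Agreement. No provision of the Agreement survives. ¶3 is among the inoperative provisions, so the answer is no.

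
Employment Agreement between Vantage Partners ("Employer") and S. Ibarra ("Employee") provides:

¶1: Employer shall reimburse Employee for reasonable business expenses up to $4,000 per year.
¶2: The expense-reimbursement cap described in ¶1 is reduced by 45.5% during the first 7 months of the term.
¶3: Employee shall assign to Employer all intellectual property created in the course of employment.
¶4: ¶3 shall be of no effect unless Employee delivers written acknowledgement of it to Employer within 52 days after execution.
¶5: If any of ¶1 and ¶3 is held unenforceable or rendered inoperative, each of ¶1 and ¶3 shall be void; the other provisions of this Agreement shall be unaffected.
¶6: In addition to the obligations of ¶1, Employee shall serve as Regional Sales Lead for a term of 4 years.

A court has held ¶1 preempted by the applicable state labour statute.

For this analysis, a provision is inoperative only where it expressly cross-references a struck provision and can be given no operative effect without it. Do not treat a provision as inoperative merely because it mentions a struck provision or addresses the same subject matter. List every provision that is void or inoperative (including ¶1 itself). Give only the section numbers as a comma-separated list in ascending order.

¶1 is struck. ¶2 does nothing except set the introductory reduction to the expense-reimbursement cap by reference to ¶1; with ¶1 gone it has no independent effect and is inoperative. ¶6 mentions ¶1 but its own obligation stands independently of ¶1, so ¶6 is not affected. ¶5 declares ¶1 and ¶3 mutually dependent; since one of them has fallen, all of them are of no effect. That brings down ¶3 as well. ¶4 in turn depends solely on a provision now struck and likewise falls. The remainder continues in force under ¶5. The provisions still in force are ¶5 and ¶6.

1, 2, 3, 4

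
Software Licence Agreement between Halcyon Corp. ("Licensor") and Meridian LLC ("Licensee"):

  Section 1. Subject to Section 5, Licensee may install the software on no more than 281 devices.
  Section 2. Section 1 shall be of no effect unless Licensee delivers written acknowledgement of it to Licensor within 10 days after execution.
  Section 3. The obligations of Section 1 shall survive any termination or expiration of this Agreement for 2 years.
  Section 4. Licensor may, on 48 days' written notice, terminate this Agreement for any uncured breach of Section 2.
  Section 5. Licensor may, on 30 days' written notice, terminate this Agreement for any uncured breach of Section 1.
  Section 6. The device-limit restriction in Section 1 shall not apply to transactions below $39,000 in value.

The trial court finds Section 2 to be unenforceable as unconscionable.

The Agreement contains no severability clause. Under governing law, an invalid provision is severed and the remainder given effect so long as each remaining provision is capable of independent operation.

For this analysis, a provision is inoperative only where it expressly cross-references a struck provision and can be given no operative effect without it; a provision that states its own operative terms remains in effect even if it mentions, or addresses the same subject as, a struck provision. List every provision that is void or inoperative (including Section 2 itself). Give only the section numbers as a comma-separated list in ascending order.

2, 4

Section 2 is struck. Section 4 has no operative effect of its own apart from Section 2 and is therefore inoperative. With no severability clause, the stated default rule severs what cannot stand and enforces each remaining provision that can operate on its own. The provisions still in force are Section 1, Section 3, Section 5, and Section 6.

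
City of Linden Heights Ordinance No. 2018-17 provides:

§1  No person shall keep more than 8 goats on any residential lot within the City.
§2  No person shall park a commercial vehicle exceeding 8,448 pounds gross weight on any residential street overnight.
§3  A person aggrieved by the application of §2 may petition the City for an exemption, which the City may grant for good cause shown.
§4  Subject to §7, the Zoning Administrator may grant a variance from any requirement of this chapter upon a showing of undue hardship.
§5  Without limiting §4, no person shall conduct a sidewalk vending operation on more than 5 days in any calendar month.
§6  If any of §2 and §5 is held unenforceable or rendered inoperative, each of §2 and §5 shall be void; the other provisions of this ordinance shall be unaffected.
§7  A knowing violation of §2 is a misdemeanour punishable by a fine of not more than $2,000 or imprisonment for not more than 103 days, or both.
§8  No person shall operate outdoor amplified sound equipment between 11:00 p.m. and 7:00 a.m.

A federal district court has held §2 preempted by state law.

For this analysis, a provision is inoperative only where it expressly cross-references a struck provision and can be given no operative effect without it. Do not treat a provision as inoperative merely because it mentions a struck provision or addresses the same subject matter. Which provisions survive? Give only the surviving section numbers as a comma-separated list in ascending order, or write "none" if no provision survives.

1, 4, 6, 8

§2 is struck. §3 has no operative effect of its own apart from §2 and is therefore inoperative. §7 operates only by reference to §2, so it falls with §2. §4 mentions §7 but its own obligation stands independently of §7, so §4 is not affected. §6 declares §2 and §5 mutually dependent; since one of them has fallen, all of them are of no effect. That brings down §5 as well. The remainder continues in force under §6. The provisions still in force are §1, §4, §6, and §8.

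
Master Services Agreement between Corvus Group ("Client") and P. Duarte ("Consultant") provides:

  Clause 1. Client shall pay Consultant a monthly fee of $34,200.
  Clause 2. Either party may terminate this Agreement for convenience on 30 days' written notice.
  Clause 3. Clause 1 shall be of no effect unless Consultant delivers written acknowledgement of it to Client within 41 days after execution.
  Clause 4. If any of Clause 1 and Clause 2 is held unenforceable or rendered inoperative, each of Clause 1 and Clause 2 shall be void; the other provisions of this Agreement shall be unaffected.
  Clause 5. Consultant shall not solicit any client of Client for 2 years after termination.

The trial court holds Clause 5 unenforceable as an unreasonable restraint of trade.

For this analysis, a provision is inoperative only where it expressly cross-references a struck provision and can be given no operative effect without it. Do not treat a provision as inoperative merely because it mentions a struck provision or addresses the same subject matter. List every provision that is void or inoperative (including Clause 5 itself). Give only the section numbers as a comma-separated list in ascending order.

Clause 5 is struck. Nothing else in the Agreement is defined by reference to Clause 5. Clause 4 ties Clause 1 and Clause 2 together, but none of those is affected here; the remaining provisions continue in force under Clause 4. The provisions still in force are Clause 1, Clause 2, Clause 3, and Clause 4.

5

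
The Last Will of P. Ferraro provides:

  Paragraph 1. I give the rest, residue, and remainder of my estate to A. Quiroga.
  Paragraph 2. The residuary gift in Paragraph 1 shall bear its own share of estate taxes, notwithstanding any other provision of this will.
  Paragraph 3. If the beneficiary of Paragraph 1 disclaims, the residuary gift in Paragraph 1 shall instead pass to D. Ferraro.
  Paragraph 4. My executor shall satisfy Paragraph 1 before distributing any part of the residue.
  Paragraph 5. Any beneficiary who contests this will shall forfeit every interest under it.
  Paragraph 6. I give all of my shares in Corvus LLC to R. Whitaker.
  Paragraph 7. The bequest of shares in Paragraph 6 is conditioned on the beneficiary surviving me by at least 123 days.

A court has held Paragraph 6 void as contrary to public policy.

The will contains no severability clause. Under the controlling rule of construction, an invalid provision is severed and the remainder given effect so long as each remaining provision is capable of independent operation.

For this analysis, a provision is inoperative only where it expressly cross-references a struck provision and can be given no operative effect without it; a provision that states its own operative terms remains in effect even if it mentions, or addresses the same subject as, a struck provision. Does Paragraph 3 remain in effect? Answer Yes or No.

Paragraph 6 is struck. The only function of Paragraph 7 is the survivorship condition on Paragraph 6, so it cannot stand once Paragraph 6 is removed. With no severability clause, the stated default rule severs what cannot stand and enforces each remaining provision that can operate on its own. That leaves Paragraph 1, Paragraph 2, Paragraph 3, Paragraph 4, and Paragraph 5 in effect. Paragraph 3 is among the surviving provisions, so the answer is yes.

Yes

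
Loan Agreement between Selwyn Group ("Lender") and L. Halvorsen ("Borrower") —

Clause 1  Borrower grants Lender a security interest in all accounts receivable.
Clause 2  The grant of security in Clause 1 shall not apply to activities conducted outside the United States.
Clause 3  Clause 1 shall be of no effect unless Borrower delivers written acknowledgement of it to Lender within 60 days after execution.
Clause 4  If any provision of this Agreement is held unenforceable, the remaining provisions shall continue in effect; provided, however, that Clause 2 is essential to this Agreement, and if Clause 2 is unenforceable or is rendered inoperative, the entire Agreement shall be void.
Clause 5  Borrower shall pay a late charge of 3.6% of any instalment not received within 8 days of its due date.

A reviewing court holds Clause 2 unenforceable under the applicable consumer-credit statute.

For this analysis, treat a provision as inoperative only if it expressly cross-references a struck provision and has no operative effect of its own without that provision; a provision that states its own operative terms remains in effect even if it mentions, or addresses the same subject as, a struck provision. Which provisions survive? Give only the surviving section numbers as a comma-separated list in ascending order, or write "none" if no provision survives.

Clause 2 is struck. Nothing else in the Agreement is defined by reference to Clause 2. Clause 4 makes Clause 2 an essential term, and Clause 2 is the provision held invalid; under Clause 4, the entire Agreement is therefore void. No provision of the Agreement survives.

none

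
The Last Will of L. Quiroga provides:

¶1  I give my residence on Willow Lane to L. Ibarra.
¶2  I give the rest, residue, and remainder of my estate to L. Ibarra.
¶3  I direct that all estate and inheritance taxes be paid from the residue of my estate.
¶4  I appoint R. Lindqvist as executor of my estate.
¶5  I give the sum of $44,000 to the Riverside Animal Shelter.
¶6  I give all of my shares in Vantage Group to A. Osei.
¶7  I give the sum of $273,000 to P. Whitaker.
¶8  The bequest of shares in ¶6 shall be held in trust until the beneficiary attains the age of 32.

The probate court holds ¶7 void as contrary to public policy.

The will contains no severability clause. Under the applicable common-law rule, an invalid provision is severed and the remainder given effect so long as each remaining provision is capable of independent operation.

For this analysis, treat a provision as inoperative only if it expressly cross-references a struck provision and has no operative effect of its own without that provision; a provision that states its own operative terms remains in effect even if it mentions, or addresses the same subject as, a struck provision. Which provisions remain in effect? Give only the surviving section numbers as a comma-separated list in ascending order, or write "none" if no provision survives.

¶7 is struck. No other provision's operative terms depend on ¶7. With no severability clause, the stated default rule severs what cannot stand and enforces each remaining provision that can operate on its own. The provisions still in force are ¶1, ¶2, ¶3, ¶4, ¶5, ¶6, and ¶8.

1, 2, 3, 4, 5, 6, 8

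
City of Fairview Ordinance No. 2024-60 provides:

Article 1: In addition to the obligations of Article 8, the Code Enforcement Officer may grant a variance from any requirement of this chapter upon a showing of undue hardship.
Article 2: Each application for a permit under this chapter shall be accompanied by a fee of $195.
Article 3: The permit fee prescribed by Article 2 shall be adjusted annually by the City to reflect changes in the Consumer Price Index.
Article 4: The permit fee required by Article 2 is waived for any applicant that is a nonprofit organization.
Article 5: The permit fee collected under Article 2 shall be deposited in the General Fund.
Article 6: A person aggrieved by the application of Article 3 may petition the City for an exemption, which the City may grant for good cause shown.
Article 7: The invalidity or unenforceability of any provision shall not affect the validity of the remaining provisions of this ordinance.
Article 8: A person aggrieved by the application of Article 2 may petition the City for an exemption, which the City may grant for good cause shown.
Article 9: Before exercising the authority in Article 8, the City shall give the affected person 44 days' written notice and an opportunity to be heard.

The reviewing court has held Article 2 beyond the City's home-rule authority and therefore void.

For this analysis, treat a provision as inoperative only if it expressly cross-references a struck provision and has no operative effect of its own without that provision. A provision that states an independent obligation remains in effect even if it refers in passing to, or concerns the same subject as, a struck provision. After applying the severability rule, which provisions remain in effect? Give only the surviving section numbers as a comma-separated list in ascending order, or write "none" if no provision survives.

Article 2 is struck. Article 3 operates only by reference to Article 2, so it falls with Article 2. Article 4 operates only by reference to Article 2, so it falls with Article 2. The whole of Article 5 is the disposition of the permit fee, defined by reference to Article 2, so Article 5 cannot stand once Article 2 is removed. Article 8 operates only by reference to Article 2, so it falls with Article 2. Article 6 has no operative effect of its own apart from Article 3 and is therefore inoperative. Article 9 merely fixes the notice-and-hearing requirement for Article 8; with Article 8 gone it has nothing to operate on and falls away. Article 1 mentions Article 8 but its own obligation stands independently of Article 8, so Article 1 is not affected. Under the severability clause in Article 7, the remaining provisions continue in force. Article 1 and Article 7 remain in effect.

1, 7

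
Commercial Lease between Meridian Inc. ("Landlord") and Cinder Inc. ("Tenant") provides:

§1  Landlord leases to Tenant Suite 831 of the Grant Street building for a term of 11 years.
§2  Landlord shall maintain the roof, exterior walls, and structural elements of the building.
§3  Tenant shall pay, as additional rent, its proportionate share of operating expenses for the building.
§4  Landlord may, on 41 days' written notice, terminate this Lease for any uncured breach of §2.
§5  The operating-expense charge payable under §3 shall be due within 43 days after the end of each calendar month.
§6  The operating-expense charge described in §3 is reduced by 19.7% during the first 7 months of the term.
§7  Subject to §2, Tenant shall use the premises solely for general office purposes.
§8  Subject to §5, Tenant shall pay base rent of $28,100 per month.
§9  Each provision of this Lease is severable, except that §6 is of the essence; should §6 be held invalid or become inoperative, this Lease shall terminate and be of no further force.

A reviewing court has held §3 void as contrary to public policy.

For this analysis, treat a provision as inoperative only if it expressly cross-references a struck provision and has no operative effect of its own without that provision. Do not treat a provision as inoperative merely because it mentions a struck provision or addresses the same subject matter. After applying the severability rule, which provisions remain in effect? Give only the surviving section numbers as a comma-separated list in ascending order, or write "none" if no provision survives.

none

§3 is struck. The whole of §5 is the payment deadline for the operating-expense charge, defined by reference to §3, so §5 cannot stand once §3 is removed. §6 has no operative effect of its own apart from §3 and is therefore inoperative. §9 makes §6 an essential term, and §6 has been rendered inoperative by the cascade; under §9, the entire Lease is therefore void. No provision of the Lease survives.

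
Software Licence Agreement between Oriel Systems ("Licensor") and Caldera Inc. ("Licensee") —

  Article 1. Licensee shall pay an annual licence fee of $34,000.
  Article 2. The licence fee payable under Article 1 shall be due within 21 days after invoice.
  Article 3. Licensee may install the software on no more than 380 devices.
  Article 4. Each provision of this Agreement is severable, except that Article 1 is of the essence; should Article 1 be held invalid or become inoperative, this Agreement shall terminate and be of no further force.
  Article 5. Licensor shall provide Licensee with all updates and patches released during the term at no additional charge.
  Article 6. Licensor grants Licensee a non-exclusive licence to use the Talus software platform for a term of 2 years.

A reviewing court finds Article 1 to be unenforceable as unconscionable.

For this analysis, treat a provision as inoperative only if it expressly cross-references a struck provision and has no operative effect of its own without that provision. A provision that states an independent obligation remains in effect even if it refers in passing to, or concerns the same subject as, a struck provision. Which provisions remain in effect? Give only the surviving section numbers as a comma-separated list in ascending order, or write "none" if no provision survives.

Article 1 is struck. Article 2 does nothing except set the payment deadline for the licence fee by reference to Article 1; with Article 1 gone it has no independent effect and is inoperative. Article 4 makes Article 1 an essential term, and Article 1 is the provision held invalid; under Article 4, the entire Agreement is therefore void. No provision of the Agreement survives.

none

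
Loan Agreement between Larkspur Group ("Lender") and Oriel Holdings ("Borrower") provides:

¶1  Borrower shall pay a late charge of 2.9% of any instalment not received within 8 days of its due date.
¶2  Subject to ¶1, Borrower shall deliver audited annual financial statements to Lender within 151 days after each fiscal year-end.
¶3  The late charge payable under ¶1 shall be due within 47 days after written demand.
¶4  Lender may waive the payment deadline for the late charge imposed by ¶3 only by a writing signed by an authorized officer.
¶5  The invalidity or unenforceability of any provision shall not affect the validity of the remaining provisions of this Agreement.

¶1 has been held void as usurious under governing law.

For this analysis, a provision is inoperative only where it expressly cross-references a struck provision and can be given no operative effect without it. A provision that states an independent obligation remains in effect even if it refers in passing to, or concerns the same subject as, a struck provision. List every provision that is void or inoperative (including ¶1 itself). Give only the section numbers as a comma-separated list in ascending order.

¶1 is struck. The whole of ¶3 is the payment deadline for the late charge, defined by reference to ¶1, so ¶3 cannot stand once ¶1 is removed. ¶4 has no operative effect of its own apart from ¶3 and is therefore inoperative. ¶2 mentions ¶1 but its own obligation stands independently of ¶1, so ¶2 is not affected. Under the severability clause in ¶5, the remaining provisions continue in force. The provisions still in force are ¶2 and ¶5.

1, 3, 4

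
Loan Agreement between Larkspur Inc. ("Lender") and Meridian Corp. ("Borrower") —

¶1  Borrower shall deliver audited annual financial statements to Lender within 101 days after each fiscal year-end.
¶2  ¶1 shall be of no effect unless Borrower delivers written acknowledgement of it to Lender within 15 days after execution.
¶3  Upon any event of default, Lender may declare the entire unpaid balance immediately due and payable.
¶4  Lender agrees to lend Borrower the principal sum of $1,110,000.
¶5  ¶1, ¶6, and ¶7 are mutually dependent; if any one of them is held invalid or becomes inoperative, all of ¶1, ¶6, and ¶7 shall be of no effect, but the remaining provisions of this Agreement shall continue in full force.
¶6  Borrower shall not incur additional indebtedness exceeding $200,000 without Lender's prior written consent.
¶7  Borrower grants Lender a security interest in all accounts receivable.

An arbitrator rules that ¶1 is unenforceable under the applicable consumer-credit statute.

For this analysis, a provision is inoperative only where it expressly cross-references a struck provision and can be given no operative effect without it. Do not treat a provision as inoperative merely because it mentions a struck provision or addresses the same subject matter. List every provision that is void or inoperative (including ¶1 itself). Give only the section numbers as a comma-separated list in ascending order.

¶1 is struck. ¶2 merely fixes the acknowledgement condition for ¶1; with ¶1 gone it has nothing to operate on and falls away. ¶5 declares ¶1, ¶6, and ¶7 mutually dependent; since one of them has fallen, all of them are of no effect. That brings down ¶6 and ¶7 as well. The remainder continues in force under ¶5. The provisions still in force are ¶3, ¶4, and ¶5.

1, 2, 6, 7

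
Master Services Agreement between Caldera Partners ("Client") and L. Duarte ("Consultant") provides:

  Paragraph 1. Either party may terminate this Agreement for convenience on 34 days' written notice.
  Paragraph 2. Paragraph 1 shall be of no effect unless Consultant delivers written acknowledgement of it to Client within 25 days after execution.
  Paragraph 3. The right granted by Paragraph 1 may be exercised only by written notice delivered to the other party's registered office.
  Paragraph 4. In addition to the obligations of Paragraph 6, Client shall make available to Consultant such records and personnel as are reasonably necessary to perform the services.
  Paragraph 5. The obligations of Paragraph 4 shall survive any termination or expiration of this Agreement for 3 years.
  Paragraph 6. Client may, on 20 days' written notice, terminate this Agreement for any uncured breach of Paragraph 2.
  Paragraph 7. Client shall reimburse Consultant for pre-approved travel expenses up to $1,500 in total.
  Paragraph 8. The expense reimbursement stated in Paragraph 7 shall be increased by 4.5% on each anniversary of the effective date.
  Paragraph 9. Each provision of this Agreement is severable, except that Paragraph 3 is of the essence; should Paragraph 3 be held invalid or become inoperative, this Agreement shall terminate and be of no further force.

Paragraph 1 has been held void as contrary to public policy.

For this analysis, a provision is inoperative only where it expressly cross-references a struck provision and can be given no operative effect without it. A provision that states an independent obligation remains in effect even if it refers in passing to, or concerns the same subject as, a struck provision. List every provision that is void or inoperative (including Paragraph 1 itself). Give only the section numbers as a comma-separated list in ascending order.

1, 2, 3, 4, 5, 6, 7, 8, 9

Paragraph 1 is struck. Paragraph 2 has no operative effect of its own apart from Paragraph 1 and is therefore inoperative. Paragraph 3 has no operative effect of its own apart from Paragraph 1 and is therefore inoperative. Paragraph 6 has no operative effect of its own apart from Paragraph 2 and is therefore inoperative. Paragraph 9 makes Paragraph 3 an essential term, and Paragraph 3 has been rendered inoperative by the cascade; under Paragraph 9, the entire Agreement is therefore void. No provision of the Agreement survives.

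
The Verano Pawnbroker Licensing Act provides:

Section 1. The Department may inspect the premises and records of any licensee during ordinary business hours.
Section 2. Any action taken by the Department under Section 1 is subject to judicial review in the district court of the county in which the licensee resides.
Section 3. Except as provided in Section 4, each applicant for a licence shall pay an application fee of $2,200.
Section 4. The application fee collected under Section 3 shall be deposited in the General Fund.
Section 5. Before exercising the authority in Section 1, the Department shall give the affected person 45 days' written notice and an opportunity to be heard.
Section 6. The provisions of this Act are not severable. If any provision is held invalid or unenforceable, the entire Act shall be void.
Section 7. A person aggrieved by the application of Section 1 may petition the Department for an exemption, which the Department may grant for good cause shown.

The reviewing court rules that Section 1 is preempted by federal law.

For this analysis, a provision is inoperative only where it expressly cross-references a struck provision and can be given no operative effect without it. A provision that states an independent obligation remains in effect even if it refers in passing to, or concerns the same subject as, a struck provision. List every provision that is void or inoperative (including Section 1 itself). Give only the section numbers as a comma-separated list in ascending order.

Section 1 is struck. Section 2 has no operative effect of its own apart from Section 1 and is therefore inoperative. Section 5 has no operative effect of its own apart from Section 1 and is therefore inoperative. Section 7 has no operative effect of its own apart from Section 1 and is therefore inoperative. Section 6 provides that the Act is not severable, so the invalidity of any one provision voids the entire Act. No provision of the Act survives.

1, 2, 3, 4, 5, 6, 7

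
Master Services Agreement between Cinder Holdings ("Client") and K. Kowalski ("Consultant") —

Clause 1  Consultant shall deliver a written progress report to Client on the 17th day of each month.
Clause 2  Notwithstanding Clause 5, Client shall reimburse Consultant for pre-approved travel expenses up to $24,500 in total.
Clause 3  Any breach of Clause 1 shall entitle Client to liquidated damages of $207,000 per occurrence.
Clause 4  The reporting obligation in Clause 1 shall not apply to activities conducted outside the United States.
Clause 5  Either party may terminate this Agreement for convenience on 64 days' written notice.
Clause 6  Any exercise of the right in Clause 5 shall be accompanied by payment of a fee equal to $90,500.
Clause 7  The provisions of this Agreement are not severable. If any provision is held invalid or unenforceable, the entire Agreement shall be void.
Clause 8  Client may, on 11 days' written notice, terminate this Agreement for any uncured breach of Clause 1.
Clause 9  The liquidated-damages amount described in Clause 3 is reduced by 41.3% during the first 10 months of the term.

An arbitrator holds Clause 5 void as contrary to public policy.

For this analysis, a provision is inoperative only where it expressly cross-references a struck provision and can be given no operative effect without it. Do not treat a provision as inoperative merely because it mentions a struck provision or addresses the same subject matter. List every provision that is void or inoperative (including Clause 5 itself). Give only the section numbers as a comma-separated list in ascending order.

1, 2, 3, 4, 5, 6, 7, 8, 9

Clause 5 is struck. The only function of Clause 6 is the exercise fee for Clause 5, so it cannot stand once Clause 5 is removed. Clause 7 provides that the Agreement is not severable, so the invalidity of any one provision voids the entire Agreement. No provision of the Agreement survives.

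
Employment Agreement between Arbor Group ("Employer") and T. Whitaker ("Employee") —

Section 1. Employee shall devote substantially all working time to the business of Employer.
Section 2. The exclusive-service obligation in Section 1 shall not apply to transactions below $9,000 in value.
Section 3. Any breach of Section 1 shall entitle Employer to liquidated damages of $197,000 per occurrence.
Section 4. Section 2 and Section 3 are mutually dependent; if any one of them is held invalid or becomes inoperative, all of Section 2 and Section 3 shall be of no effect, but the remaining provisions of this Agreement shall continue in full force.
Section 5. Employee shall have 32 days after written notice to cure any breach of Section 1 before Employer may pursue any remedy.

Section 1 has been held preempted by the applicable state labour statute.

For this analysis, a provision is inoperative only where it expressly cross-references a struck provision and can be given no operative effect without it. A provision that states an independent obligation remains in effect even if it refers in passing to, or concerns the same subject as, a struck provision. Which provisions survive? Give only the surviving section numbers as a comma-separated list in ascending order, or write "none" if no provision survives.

4

Section 1 is struck. Section 2 has no operative effect of its own apart from Section 1 and is therefore inoperative. Section 3 has no operative effect of its own apart from Section 1 and is therefore inoperative. Section 5 has no operative effect of its own apart from Section 1 and is therefore inoperative. Section 4 declares Section 2 and Section 3 mutually dependent; since one of them has fallen, all of them are of no effect. The remainder continues in force under Section 4. Only Section 4 remains in effect.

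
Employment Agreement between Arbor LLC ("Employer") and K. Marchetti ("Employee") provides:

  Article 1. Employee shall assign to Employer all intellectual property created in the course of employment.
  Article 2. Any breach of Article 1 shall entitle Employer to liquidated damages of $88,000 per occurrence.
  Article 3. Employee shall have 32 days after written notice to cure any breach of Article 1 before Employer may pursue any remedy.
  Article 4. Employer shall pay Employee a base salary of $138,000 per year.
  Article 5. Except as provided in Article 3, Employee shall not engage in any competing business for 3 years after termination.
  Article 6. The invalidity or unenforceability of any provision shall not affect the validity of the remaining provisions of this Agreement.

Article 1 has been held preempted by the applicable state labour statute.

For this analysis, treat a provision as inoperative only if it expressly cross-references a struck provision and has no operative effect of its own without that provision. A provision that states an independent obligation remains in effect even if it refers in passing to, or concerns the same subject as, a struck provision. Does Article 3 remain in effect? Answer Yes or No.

No

Article 1 is struck. Article 2 has no operative effect of its own apart from Article 1 and is therefore inoperative. The only function of Article 3 is the cure period for breach of Article 1, so it cannot stand once Article 1 is removed. Although Article 5 refers to Article 3, its operative terms do not depend on Article 3, so it remains in effect. Article 6 is a severability clause and preserves every provision that can still be given independent effect. The provisions still in force are Article 4, Article 5, and Article 6. Article 3 is among the inoperative provisions, so the answer is no.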